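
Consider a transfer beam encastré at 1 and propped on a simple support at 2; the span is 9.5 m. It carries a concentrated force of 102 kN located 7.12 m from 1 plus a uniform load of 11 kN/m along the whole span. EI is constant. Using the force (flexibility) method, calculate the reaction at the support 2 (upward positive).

Remove the prop at 2; the released (primary) structure is a cantilever built in at 1.
Free-end deflection of the primary structure under the applied loading (downward +):
  point load 102 at a = 7.12: Pa²(3L − a)/(6EI) = 18425/EI
  UDL 11: wL⁴/(8EI) = 11199/EI
  δ_0 = 29625/EI
Tip deflection under a unit load at 2: L³/(3EI) = 285.8/EI.
Compatibility at 2: δ_0 − R_2·δ_{22} = 0, so R_2 = 29625/285.8 = 103.7 kN.

R_2 = 103.7 kN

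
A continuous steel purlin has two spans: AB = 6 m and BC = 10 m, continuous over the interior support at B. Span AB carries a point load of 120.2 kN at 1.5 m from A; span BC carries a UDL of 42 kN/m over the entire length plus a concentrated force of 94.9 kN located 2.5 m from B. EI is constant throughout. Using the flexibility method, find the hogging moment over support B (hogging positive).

M_B = 457.1 kN·m

Release continuity at B by inserting a hinge; the redundant is the internal moment M_B. The primary structure is two simply-supported spans AB and BC.
End slopes at the hinge B, treating each span as simply supported:
  span AB: point load 120.2 at a = 1.5: Pab(L + a)/(6LEI) = 169/EI
  span BC: UDL 42: wL³/(24EI) = 1750/EI
  span BC: point load 94.9 at a = 2.5: Pab(L + b)/(6LEI) = 519/EI
  relative rotation θ_0 = (169 + 2269)/EI = 2438/EI
A unit hogging moment at B produces rotation L₁/(3EI) + L₂/(3EI) = 5.333/EI.
Compatibility: M_B·(L₁+L₂)/(3EI) = θ_0, giving M_B = 457.1 kN·m (hogging).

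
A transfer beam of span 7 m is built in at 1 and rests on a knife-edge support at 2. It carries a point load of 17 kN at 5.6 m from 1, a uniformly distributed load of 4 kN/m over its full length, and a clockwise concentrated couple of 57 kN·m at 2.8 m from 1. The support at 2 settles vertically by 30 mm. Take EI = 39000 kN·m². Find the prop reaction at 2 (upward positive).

R_2 = 20.05 kN

Choose R_2 as the redundant. The primary structure is the cantilever fixed at 1.
Free-end deflection of the primary structure under the applied loading (downward +):
  point load 17 at a = 5.6: Pa²(3L − a)/(6EI) = 1368/EI
  UDL 4: wL⁴/(8EI) = 1200/EI
  clockwise couple 57 at a = 2.8: M₀a(2L − a)/(2EI) = 893.8/EI
  δ_0 = 3463/EI
Flexibility coefficient — unit upward force at 2: δ_{22} = L³/(3EI) = 114.3/EI.
With EI = 39000 kN·m²: δ_0 = 0.088785 m and δ_{22} = 0.002932 m/kN.
Compatibility — the beam at 2 must follow the support down by 0.03 m: δ_0 − R_2·δ_{22} = 0.03, so R_2 = (0.088785 − 0.03)/0.002932 = 20.05 kN.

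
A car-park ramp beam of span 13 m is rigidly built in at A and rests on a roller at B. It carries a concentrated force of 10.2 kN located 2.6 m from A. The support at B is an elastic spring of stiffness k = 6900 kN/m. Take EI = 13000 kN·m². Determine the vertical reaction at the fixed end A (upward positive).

Take the reaction at B as the redundant and release it; the primary structure is a cantilever fixed at A.
Primary-structure tip deflection at B by superposition:
  point load 10.2 at a = 2.6: Pa²(3L − a)/(6EI) = 418.3/EI
Flexibility coefficient — unit upward force at B: δ_{BB} = L³/(3EI) = 732.3/EI.
With EI = 13000 kN·m²: δ_0 = 0.032178 m and δ_{BB} = 0.056333 m/kN.
Compatibility — the spring shortens by R_B/k under the reaction it provides: δ_0 − R_B·δ_{BB} = R_B/k. With 1/k = 0.000145 m/kN, R_B = δ_0 / (δ_{BB} + 1/k) = 0.032178 / (0.056333 + 0.000145) = 0.5697 kN.
Vertical equilibrium: R_A = ΣP − R_B = 10.2 − 0.5697 = 9.63 kN.

R_A = 9.63 kN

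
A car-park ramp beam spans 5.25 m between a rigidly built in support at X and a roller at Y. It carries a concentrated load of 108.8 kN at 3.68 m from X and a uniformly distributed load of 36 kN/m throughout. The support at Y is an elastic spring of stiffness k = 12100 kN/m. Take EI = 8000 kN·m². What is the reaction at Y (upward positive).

R_Y = 130.5 kN

Release the roller at Y. Primary structure: cantilever fixed at X.
Free-end deflection of the primary structure under the applied loading (downward +):
  point load 108.8 at a = 3.68: Pa²(3L − a)/(6EI) = 2964/EI
  UDL 36: wL⁴/(8EI) = 3419/EI
  δ_0 = 6383/EI
Flexibility coefficient — unit upward force at Y: δ_{YY} = L³/(3EI) = 48.23/EI.
With EI = 8000 kN·m²: δ_0 = 0.79783 m and δ_{YY} = 0.006029 m/kN.
Compatibility — the spring shortens by R_Y/k under the reaction it provides: δ_0 − R_Y·δ_{YY} = R_Y/k. With 1/k = 0.000083 m/kN, R_Y = δ_0 / (δ_{YY} + 1/k) = 0.79783 / (0.006029 + 0.000083) = 130.5 kN.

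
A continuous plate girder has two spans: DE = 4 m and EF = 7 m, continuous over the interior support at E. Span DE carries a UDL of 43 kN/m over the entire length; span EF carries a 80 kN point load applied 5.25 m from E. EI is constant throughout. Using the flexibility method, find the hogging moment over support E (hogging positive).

Insert a hinge at E; M_E is the redundant, and each span becomes simply supported.
Rotations at E on the released spans (each span's end-slope, ×1/EI):
  span DE: UDL 43: wL³/(24EI) = 114.7/EI
  span EF: point load 80 at a = 5.25: Pab(L + b)/(6LEI) = 153.1/EI
  relative rotation θ_0 = (114.7 + 153.1)/EI = 267.8/EI
A unit hogging moment at E produces rotation L₁/(3EI) + L₂/(3EI) = 3.667/EI.
Compatibility: M_E·(L₁+L₂)/(3EI) = θ_0, giving M_E = 73.03 kN·m (hogging).

M_E = 73.03 kN·m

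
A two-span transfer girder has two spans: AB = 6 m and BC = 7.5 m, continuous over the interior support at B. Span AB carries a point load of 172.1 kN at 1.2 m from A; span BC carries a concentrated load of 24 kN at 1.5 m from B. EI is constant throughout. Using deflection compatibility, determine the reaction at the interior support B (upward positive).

R_B = 71.16 kN

Take M_B as the redundant. Released structure: two simple spans AB and BC with a hinge at B.
Rotations at B on the released spans (each span's end-slope, ×1/EI):
  span AB: point load 172.1 at a = 1.2: Pab(L + a)/(6LEI) = 198.3/EI
  span BC: point load 24 at a = 1.5: Pab(L + b)/(6LEI) = 64.8/EI
  relative rotation θ_0 = (198.3 + 64.8)/EI = 263.1/EI
A unit hogging moment at B produces rotation L₁/(3EI) + L₂/(3EI) = 4.5/EI.
Slope continuity at B: θ_0 = M_B·4.5/EI, so M_B = 263.1/4.5 = 58.46 kN·m (hogging).
Span AB, ΣM about A with M_B applied at B: R_B^{AB}·6 = 206.5 + 58.46, so R_B^{AB} = 44.16 kN and R_A = 172.1 − 44.16 = 127.9 kN.
Span BC, ΣM about C: R_B^{BC}·7.5 = 144 + 58.46, so R_B^{BC} = 26.99 kN and R_C = 24 − 26.99 = -2.994 kN.
R_B = 44.16 + 26.99 = 71.16 kN.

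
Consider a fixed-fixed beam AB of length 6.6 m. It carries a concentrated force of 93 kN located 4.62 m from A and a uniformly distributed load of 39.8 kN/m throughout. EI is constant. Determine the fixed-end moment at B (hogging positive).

Take the two fixed-end moments M_A, M_B as redundants; the released structure is the simple span AB.
End rotations of the released simple span under the applied load (×1/EI):
  at A: point load 93 at a = 4.62: Pab(L + b)/(6LEI) = 184.3/EI
  at B: point load 93 at a = 4.62: Pab(L + a)/(6LEI) = 241/EI
  at A: UDL 39.8: wL³/(24EI) = 476.8/EI
  at B: UDL 39.8: wL³/(24EI) = 476.8/EI
  θ_A0 = 661.1/EI,  θ_B0 = 717.8/EI
Flexibility coefficients: a unit moment at one end gives L/(3EI) there and L/(6EI) at the far end, so f₁₁ = f₂₂ = 2.2/EI and f₁₂ = f₂₁ = 1.1/EI.
Compatibility — zero rotation at each built-in end:
  2.2 M_A + 1.1 M_B = 661.1
  1.1 M_A + 2.2 M_B = 717.8
Solving the pair gives M_A = 183.1 kN·m and M_B = 234.7 kN·m (hogging).

M_B = 234.7 kN·m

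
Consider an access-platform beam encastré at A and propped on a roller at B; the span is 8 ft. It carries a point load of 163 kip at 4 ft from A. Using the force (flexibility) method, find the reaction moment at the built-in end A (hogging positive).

Release the roller at B. Primary structure: cantilever fixed at A.
Deflection at B on the released cantilever, summing each load's contribution:
  point load 163 at a = 4: Pa²(3L − a)/(6EI) = 8693/EI
Flexibility coefficient — unit upward force at B: δ_{BB} = L³/(3EI) = 170.7/EI.
The prop prevents deflection at B: R_B = δ_0/δ_{BB} = 8693/170.7 = 50.94 kip.
Moment equilibrium about A: M_A = Σ(load moments about A) − R_B·L = 652 − 50.94×8 = 244.5 kip·ft.

M_A = 244.5 kip·ft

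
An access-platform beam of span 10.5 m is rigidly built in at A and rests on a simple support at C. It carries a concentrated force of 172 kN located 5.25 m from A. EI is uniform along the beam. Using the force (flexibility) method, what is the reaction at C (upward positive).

Take the reaction at C as the redundant and release it; the primary structure is a cantilever fixed at A.
Free-end deflection of the primary structure under the applied loading (downward +):
  point load 172 at a = 5.25: Pa²(3L − a)/(6EI) = 20741/EI
Flexibility coefficient — unit upward force at C: δ_{CC} = L³/(3EI) = 385.9/EI.
Compatibility at C: δ_0 − R_C·δ_{CC} = 0, so R_C = 20741/385.9 = 53.75 kN.

R_C = 53.75 kN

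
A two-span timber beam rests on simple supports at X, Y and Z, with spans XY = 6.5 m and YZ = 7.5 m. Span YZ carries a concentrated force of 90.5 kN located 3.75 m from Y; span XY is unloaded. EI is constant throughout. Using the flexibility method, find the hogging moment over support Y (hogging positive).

M_Y = 68.18 kN·m

Insert a hinge at Y; M_Y is the redundant, and each span becomes simply supported.
Discontinuity in slope at Y on the released structure — sum the simple-span end rotations:
  span YZ: point load 90.5 at a = 3.75: Pab(L + b)/(6LEI) = 318.2/EI
  relative rotation θ_0 = (0 + 318.2)/EI = 318.2/EI
A unit hogging moment at Y produces rotation L₁/(3EI) + L₂/(3EI) = 4.667/EI.
Compatibility: M_Y·(L₁+L₂)/(3EI) = θ_0, giving M_Y = 68.18 kN·m (hogging).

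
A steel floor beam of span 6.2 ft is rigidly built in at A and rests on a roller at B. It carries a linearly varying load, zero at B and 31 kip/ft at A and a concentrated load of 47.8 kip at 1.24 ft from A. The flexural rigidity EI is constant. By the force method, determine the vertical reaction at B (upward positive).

Remove the prop at B; the released (primary) structure is a cantilever built in at A.
Deflection at B on the released cantilever, summing each load's contribution:
  triangular load, peak 31 at the fixed end: w₀L⁴/(30EI) = 1527/EI
  point load 47.8 at a = 1.24: Pa²(3L − a)/(6EI) = 212.7/EI
  δ_0 = 1740/EI
Flexibility coefficient — unit upward force at B: δ_{BB} = L³/(3EI) = 79.44/EI.
Compatibility at B: δ_0 − R_B·δ_{BB} = 0, so R_B = 1740/79.44 = 21.9 kip.

R_B = 21.9 kip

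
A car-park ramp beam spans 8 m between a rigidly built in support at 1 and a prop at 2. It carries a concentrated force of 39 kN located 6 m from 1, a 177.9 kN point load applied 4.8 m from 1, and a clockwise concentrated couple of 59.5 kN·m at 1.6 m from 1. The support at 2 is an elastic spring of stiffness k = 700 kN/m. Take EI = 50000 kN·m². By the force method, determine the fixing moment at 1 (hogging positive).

M_1 = 552.2 kN·m

Take the reaction at 2 as the redundant and release it; the primary structure is a cantilever fixed at 1.
Primary-structure tip deflection at 2 by superposition:
  point load 39 at a = 6: Pa²(3L − a)/(6EI) = 4212/EI
  point load 177.9 at a = 4.8: Pa²(3L − a)/(6EI) = 13116/EI
  clockwise couple 59.5 at a = 1.6: M₀a(2L − a)/(2EI) = 685.4/EI
  δ_0 = 18014/EI
Tip deflection under a unit load at 2: L³/(3EI) = 170.7/EI.
With EI = 50000 kN·m²: δ_0 = 0.36027 m and δ_{22} = 0.003413 m/kN.
Compatibility — the spring shortens by R_2/k under the reaction it provides: δ_0 − R_2·δ_{22} = R_2/k. With 1/k = 0.001429 m/kN, R_2 = δ_0 / (δ_{22} + 1/k) = 0.36027 / (0.003413 + 0.001429) = 74.41 kN.
Moment equilibrium about 1: M_1 = Σ(load moments about 1) − R_2·L = 1147 − 74.41×8 = 552.2 kN·m.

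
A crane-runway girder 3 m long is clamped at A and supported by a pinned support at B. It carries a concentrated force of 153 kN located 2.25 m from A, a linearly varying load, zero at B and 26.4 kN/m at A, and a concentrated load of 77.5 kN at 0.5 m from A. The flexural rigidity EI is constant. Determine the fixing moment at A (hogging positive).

M_A = 99.23 kN·m

Release the roller at B. Primary structure: cantilever fixed at A.
Primary-structure tip deflection at B by superposition:
  point load 153 at a = 2.25: Pa²(3L − a)/(6EI) = 871.4/EI
  triangular load, peak 26.4 at the fixed end: w₀L⁴/(30EI) = 71.28/EI
  point load 77.5 at a = 0.5: Pa²(3L − a)/(6EI) = 27.45/EI
  δ_0 = 970.1/EI
Tip deflection under a unit load at B: L³/(3EI) = 9/EI.
The prop prevents deflection at B: R_B = δ_0/δ_{BB} = 970.1/9 = 107.8 kN.
Moment equilibrium about A: M_A = Σ(load moments about A) − R_B·L = 422.6 − 107.8×3 = 99.23 kN·m.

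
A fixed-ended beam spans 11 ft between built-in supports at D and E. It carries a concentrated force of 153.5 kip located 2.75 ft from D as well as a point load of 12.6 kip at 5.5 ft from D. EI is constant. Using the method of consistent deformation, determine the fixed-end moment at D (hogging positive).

Take the two fixed-end moments M_D, M_E as redundants; the released structure is the simple span DE.
Simple-span end rotations at D and E under the given loads:
  at D: point load 153.5 at a = 2.75: Pab(L + b)/(6LEI) = 1016/EI
  at E: point load 153.5 at a = 2.75: Pab(L + a)/(6LEI) = 725.5/EI
  at D: point load 12.6 at a = 5.5: Pab(L + b)/(6LEI) = 95.29/EI
  at E: point load 12.6 at a = 5.5: Pab(L + a)/(6LEI) = 95.29/EI
  θ_D0 = 1111/EI,  θ_E0 = 820.8/EI
Flexibility coefficients: a unit moment at one end gives L/(3EI) there and L/(6EI) at the far end, so f₁₁ = f₂₂ = 3.667/EI and f₁₂ = f₂₁ = 1.833/EI.
Compatibility — zero rotation at each built-in end:
  3.667 M_D + 1.833 M_E = 1111
  1.833 M_D + 3.667 M_E = 820.8
Solving the pair gives M_D = 254.8 kip·ft and M_E = 96.47 kip·ft (hogging).

M_D = 254.8 kip·ft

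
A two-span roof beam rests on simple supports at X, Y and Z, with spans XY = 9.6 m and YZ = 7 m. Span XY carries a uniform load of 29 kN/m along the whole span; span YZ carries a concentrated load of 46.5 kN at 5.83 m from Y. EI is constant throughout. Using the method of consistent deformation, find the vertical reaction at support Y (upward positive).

R_Y = 197.5 kN

Release continuity at Y by inserting a hinge; the redundant is the internal moment M_Y. The primary structure is two simply-supported spans XY and YZ.
End slopes at the hinge Y, treating each span as simply supported:
  span XY: UDL 29: wL³/(24EI) = 1069/EI
  span YZ: point load 46.5 at a = 5.83: Pab(L + b)/(6LEI) = 61.7/EI
  relative rotation θ_0 = (1069 + 61.7)/EI = 1131/EI
A unit hogging moment at Y produces rotation L₁/(3EI) + L₂/(3EI) = 5.533/EI.
Compatibility: M_Y·(L₁+L₂)/(3EI) = θ_0, giving M_Y = 204.4 kN·m (hogging).
Span XY, ΣM about X with M_Y applied at Y: R_Y^{XY}·9.6 = 1336 + 204.4, so R_Y^{XY} = 160.5 kN and R_X = 278.4 − 160.5 = 117.9 kN.
Span YZ, ΣM about Z: R_Y^{YZ}·7 = 54.41 + 204.4, so R_Y^{YZ} = 36.97 kN and R_Z = 46.5 − 36.97 = 9.535 kN.
R_Y = 160.5 + 36.97 = 197.5 kN.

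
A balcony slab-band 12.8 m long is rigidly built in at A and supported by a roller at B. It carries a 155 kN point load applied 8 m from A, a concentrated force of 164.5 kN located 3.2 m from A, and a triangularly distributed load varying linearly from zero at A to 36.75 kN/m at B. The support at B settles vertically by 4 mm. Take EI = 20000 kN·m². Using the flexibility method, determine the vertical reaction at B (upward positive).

Remove the prop at B; the released (primary) structure is a cantilever built in at A.
Deflection at B on the released cantilever, summing each load's contribution:
  point load 155 at a = 8: Pa²(3L − a)/(6EI) = 50261/EI
  point load 164.5 at a = 3.2: Pa²(3L − a)/(6EI) = 9882/EI
  triangular load, peak 36.75 at the free end: 11w₀L⁴/(120EI) = 90429/EI
  δ_0 = 150573/EI
Flexibility coefficient — unit upward force at B: δ_{BB} = L³/(3EI) = 699.1/EI.
With EI = 20000 kN·m²: δ_0 = 7.5286 m and δ_{BB} = 0.034953 m/kN.
Compatibility — the beam at B must follow the support down by 0.004 m: δ_0 − R_B·δ_{BB} = 0.004, so R_B = (7.5286 − 0.004)/0.034953 = 215.3 kN.

R_B = 215.3 kN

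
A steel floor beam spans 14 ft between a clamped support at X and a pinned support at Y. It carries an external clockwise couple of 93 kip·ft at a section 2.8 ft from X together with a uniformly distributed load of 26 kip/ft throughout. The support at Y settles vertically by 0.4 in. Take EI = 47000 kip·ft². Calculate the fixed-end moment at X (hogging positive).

M_X = 703.8 kip·ft

Remove the prop at Y; the released (primary) structure is a cantilever built in at X.
Free-end deflection of the primary structure under the applied loading (downward +):
  clockwise couple 93 at a = 2.8: M₀a(2L − a)/(2EI) = 3281/EI
  UDL 26: wL⁴/(8EI) = 124852/EI
  δ_0 = 128133/EI
Flexibility coefficient — unit upward force at Y: δ_{YY} = L³/(3EI) = 914.7/EI.
With EI = 47000 kip·ft²: δ_0 = 2.7262 ft and δ_{YY} = 0.019461 ft/kip.
Compatibility — the beam at Y must follow the support down by 0.03333 ft: δ_0 − R_Y·δ_{YY} = 0.03333, so R_Y = (2.7262 − 0.03333)/0.019461 = 138.4 kip.
Moment equilibrium about X: M_X = Σ(load moments about X) − R_Y·L = 2641 − 138.4×14 = 703.8 kip·ft.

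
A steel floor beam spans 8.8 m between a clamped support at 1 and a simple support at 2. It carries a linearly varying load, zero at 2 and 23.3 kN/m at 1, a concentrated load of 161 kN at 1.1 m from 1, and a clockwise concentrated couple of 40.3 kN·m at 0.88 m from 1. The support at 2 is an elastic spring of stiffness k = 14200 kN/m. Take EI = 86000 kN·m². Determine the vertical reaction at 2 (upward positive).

R_2 = 24.77 kN

Take the reaction at 2 as the redundant and release it; the primary structure is a cantilever fixed at 1.
Primary-structure tip deflection at 2 by superposition:
  triangular load, peak 23.3 at the fixed end: w₀L⁴/(30EI) = 4658/EI
  point load 161 at a = 1.1: Pa²(3L − a)/(6EI) = 821.4/EI
  clockwise couple 40.3 at a = 0.88: M₀a(2L − a)/(2EI) = 296.5/EI
  δ_0 = 5776/EI
Flexibility coefficient — unit upward force at 2: δ_{22} = L³/(3EI) = 227.2/EI.
With EI = 86000 kN·m²: δ_0 = 0.067158 m and δ_{22} = 0.002641 m/kN.
Compatibility — the spring shortens by R_2/k under the reaction it provides: δ_0 − R_2·δ_{22} = R_2/k. With 1/k = 0.00007 m/kN, R_2 = δ_0 / (δ_{22} + 1/k) = 0.067158 / (0.002641 + 0.00007) = 24.77 kN.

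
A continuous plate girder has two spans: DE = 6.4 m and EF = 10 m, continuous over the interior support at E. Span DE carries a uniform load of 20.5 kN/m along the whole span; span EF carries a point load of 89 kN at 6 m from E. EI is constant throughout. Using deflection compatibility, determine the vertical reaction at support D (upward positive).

Release continuity at E by inserting a hinge; the redundant is the internal moment M_E. The primary structure is two simply-supported spans DE and EF.
Discontinuity in slope at E on the released structure — sum the simple-span end rotations:
  span DE: UDL 20.5: wL³/(24EI) = 223.9/EI
  span EF: point load 89 at a = 6: Pab(L + b)/(6LEI) = 498.4/EI
  relative rotation θ_0 = (223.9 + 498.4)/EI = 722.3/EI
A unit hogging moment at E produces rotation L₁/(3EI) + L₂/(3EI) = 5.467/EI.
Compatibility: M_E·(L₁+L₂)/(3EI) = θ_0, giving M_E = 132.1 kN·m (hogging).
Span DE, ΣM about D with M_E applied at E: R_E^{DE}·6.4 = 419.8 + 132.1, so R_E^{DE} = 86.25 kN and R_D = 131.2 − 86.25 = 44.95 kN.

R_D = 44.95 kN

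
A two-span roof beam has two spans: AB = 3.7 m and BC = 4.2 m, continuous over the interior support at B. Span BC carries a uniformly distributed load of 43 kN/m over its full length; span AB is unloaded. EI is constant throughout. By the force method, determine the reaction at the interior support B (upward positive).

Take M_B as the redundant. Released structure: two simple spans AB and BC with a hinge at B.
Rotations at B on the released spans (each span's end-slope, ×1/EI):
  span BC: UDL 43: wL³/(24EI) = 132.7/EI
  relative rotation θ_0 = (0 + 132.7)/EI = 132.7/EI
A unit hogging moment at B produces rotation L₁/(3EI) + L₂/(3EI) = 2.633/EI.
Compatibility: M_B·(L₁+L₂)/(3EI) = θ_0, giving M_B = 50.41 kN·m (hogging).
Span AB, ΣM about A with M_B applied at B: R_B^{AB}·3.7 = 0 + 50.41, so R_B^{AB} = 13.62 kN and R_A = 0 − 13.62 = -13.62 kN.
Span BC, ΣM about C: R_B^{BC}·4.2 = 379.3 + 50.41, so R_B^{BC} = 102.3 kN and R_C = 180.6 − 102.3 = 78.3 kN.
R_B = 13.62 + 102.3 = 115.9 kN.

R_B = 115.9 kN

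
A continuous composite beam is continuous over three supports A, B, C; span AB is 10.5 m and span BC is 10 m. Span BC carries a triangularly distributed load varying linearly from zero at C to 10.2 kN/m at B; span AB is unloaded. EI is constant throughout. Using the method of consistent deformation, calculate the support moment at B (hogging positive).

M_B = 33.17 kN·m

Release continuity at B by inserting a hinge; the redundant is the internal moment M_B. The primary structure is two simply-supported spans AB and BC.
Rotations at B on the released spans (each span's end-slope, ×1/EI):
  span BC: triangular load, peak 10.2: w₀L³/(45EI) = 226.7/EI
  relative rotation θ_0 = (0 + 226.7)/EI = 226.7/EI
A unit hogging moment at B produces rotation L₁/(3EI) + L₂/(3EI) = 6.833/EI.
Slope continuity at B: θ_0 = M_B·6.833/EI, so M_B = 226.7/6.833 = 33.17 kN·m (hogging).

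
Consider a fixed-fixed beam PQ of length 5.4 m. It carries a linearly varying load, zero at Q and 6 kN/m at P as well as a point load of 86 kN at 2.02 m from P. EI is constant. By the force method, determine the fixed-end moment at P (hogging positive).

Release both end moments; the primary structure is a simply-supported span PQ with redundants M_P and M_Q.
On the primary (simply-supported) span, the end slopes from the loading are:
  at P: triangular load, peak 6: w₀L³/(45EI) = 21/EI
  at Q: triangular load, peak 6: 7w₀L³/(360EI) = 18.37/EI
  at P: point load 86 at a = 2.02: Pab(L + b)/(6LEI) = 159.1/EI
  at Q: point load 86 at a = 2.02: Pab(L + a)/(6LEI) = 134.5/EI
  θ_P0 = 180.1/EI,  θ_Q0 = 152.8/EI
Flexibility coefficients: a unit moment at one end gives L/(3EI) there and L/(6EI) at the far end, so f₁₁ = f₂₂ = 1.8/EI and f₁₂ = f₂₁ = 0.9/EI.
Compatibility — zero rotation at each built-in end:
  1.8 M_P + 0.9 M_Q = 180.1
  0.9 M_P + 1.8 M_Q = 152.8
Solving the pair gives M_P = 76.81 kN·m and M_Q = 46.51 kN·m (hogging).

M_P = 76.81 kN·m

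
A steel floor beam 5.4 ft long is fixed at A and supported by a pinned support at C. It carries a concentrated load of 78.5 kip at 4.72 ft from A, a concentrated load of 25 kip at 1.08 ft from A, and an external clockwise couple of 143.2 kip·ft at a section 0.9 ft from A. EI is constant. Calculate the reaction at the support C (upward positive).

R_C = 77.3 kip

Choose R_C as the redundant. The primary structure is the cantilever fixed at A.
Downward deflection at the released point C due to the loads:
  point load 78.5 at a = 4.72: Pa²(3L − a)/(6EI) = 3346/EI
  point load 25 at a = 1.08: Pa²(3L − a)/(6EI) = 73.48/EI
  clockwise couple 143.2 at a = 0.9: M₀a(2L − a)/(2EI) = 638/EI
  δ_0 = 4058/EI
Flexibility coefficient — unit upward force at C: δ_{CC} = L³/(3EI) = 52.49/EI.
Compatibility at C: δ_0 − R_C·δ_{CC} = 0, so R_C = 4058/52.49 = 77.3 kip.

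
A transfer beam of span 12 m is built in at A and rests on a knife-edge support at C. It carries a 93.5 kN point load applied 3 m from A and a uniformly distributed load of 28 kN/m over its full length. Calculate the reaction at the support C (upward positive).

Release the roller at C. Primary structure: cantilever fixed at A.
Deflection at C on the released cantilever, summing each load's contribution:
  point load 93.5 at a = 3: Pa²(3L − a)/(6EI) = 4628/EI
  UDL 28: wL⁴/(8EI) = 72576/EI
  δ_0 = 77204/EI
Flexibility coefficient — unit upward force at C: δ_{CC} = L³/(3EI) = 576/EI.
The prop prevents deflection at C: R_C = δ_0/δ_{CC} = 77204/576 = 134 kN.

R_C = 134 kN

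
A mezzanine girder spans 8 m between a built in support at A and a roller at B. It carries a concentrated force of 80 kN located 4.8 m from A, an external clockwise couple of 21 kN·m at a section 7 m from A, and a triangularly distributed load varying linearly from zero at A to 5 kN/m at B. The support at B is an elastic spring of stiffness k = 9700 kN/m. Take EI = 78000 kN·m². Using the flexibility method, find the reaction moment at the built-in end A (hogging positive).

M_A = 134 kN·m

Release the roller at B. Primary structure: cantilever fixed at A.
Deflection at B on the released cantilever, summing each load's contribution:
  point load 80 at a = 4.8: Pa²(3L − a)/(6EI) = 5898/EI
  clockwise couple 21 at a = 7: M₀a(2L − a)/(2EI) = 661.5/EI
  triangular load, peak 5 at the free end: 11w₀L⁴/(120EI) = 1877/EI
  δ_0 = 8437/EI
Flexibility coefficient — unit upward force at B: δ_{BB} = L³/(3EI) = 170.7/EI.
With EI = 78000 kN·m²: δ_0 = 0.10817 m and δ_{BB} = 0.002188 m/kN.
Compatibility — the spring shortens by R_B/k under the reaction it provides: δ_0 − R_B·δ_{BB} = R_B/k. With 1/k = 0.000103 m/kN, R_B = δ_0 / (δ_{BB} + 1/k) = 0.10817 / (0.002188 + 0.000103) = 47.21 kN.
Moment equilibrium about A: M_A = Σ(load moments about A) − R_B·L = 511.7 − 47.21×8 = 134 kN·m.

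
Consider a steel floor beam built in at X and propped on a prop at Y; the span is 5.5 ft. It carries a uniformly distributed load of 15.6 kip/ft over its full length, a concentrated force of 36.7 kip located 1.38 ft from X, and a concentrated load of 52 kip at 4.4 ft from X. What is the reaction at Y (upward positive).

R_Y = 71.96 kip

Choose R_Y as the redundant. The primary structure is the cantilever fixed at X.
Deflection at Y on the released cantilever, summing each load's contribution:
  UDL 15.6: wL⁴/(8EI) = 1784/EI
  point load 36.7 at a = 1.38: Pa²(3L − a)/(6EI) = 176.1/EI
  point load 52 at a = 4.4: Pa²(3L − a)/(6EI) = 2030/EI
  δ_0 = 3991/EI
Flexibility coefficient — unit upward force at Y: δ_{YY} = L³/(3EI) = 55.46/EI.
The prop prevents deflection at Y: R_Y = δ_0/δ_{YY} = 3991/55.46 = 71.96 kip.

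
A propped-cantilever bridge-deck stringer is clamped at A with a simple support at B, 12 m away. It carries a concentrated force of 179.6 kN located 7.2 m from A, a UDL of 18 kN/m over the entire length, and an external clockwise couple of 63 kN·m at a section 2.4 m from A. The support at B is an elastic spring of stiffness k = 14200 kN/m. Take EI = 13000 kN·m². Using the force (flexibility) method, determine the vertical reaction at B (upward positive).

Remove the prop at B; the released (primary) structure is a cantilever built in at A.
Free-end deflection of the primary structure under the applied loading (downward +):
  point load 179.6 at a = 7.2: Pa²(3L − a)/(6EI) = 44690/EI
  UDL 18: wL⁴/(8EI) = 46656/EI
  clockwise couple 63 at a = 2.4: M₀a(2L − a)/(2EI) = 1633/EI
  δ_0 = 92979/EI
Tip deflection under a unit load at B: L³/(3EI) = 576/EI.
With EI = 13000 kN·m²: δ_0 = 7.1522 m and δ_{BB} = 0.044308 m/kN.
Compatibility — the spring shortens by R_B/k under the reaction it provides: δ_0 − R_B·δ_{BB} = R_B/k. With 1/k = 0.00007 m/kN, R_B = δ_0 / (δ_{BB} + 1/k) = 7.1522 / (0.044308 + 0.00007) = 161.2 kN.

R_B = 161.2 kN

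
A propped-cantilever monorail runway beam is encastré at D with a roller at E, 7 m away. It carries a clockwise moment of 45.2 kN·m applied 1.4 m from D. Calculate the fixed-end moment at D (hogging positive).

M_D = 20.79 kN·m

Remove the prop at E; the released (primary) structure is a cantilever built in at D.
Primary-structure tip deflection at E by superposition:
  clockwise couple 45.2 at a = 1.4: M₀a(2L − a)/(2EI) = 398.7/EI
Tip deflection under a unit load at E: L³/(3EI) = 114.3/EI.
Compatibility at E: δ_0 − R_E·δ_{EE} = 0, so R_E = 398.7/114.3 = 3.487 kN.
Moment equilibrium about D: M_D = Σ(load moments about D) − R_E·L = 45.2 − 3.487×7 = 20.79 kN·m.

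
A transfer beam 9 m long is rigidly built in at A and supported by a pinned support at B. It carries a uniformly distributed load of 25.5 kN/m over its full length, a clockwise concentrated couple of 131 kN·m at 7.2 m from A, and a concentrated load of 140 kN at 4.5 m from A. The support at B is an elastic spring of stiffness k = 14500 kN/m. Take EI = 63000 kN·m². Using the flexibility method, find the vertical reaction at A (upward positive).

Remove the prop at B; the released (primary) structure is a cantilever built in at A.
Downward deflection at the released point B due to the loads:
  UDL 25.5: wL⁴/(8EI) = 20913/EI
  clockwise couple 131 at a = 7.2: M₀a(2L − a)/(2EI) = 5093/EI
  point load 140 at a = 4.5: Pa²(3L − a)/(6EI) = 10631/EI
  δ_0 = 36638/EI
Flexibility coefficient — unit upward force at B: δ_{BB} = L³/(3EI) = 243/EI.
With EI = 63000 kN·m²: δ_0 = 0.58155 m and δ_{BB} = 0.003857 m/kN.
Compatibility — the spring shortens by R_B/k under the reaction it provides: δ_0 − R_B·δ_{BB} = R_B/k. With 1/k = 0.000069 m/kN, R_B = δ_0 / (δ_{BB} + 1/k) = 0.58155 / (0.003857 + 0.000069) = 148.1 kN.
Vertical equilibrium: R_A = ΣP − R_B = 369.5 − 148.1 = 221.4 kN.

R_A = 221.4 kN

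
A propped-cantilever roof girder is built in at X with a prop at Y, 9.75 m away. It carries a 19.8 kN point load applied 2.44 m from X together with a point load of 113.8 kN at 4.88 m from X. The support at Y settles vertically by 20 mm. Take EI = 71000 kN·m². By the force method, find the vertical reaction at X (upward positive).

R_X = 100.9 kN

Take the reaction at Y as the redundant and release it; the primary structure is a cantilever fixed at X.
Primary-structure tip deflection at Y by superposition:
  point load 19.8 at a = 2.44: Pa²(3L − a)/(6EI) = 526.7/EI
  point load 113.8 at a = 4.88: Pa²(3L − a)/(6EI) = 11007/EI
  δ_0 = 11534/EI
Flexibility coefficient — unit upward force at Y: δ_{YY} = L³/(3EI) = 309/EI.
With EI = 71000 kN·m²: δ_0 = 0.16245 m and δ_{YY} = 0.004351 m/kN.
Compatibility — the beam at Y must follow the support down by 0.02 m: δ_0 − R_Y·δ_{YY} = 0.02, so R_Y = (0.16245 − 0.02)/0.004351 = 32.74 kN.
Vertical equilibrium: R_X = ΣP − R_Y = 133.6 − 32.74 = 100.9 kN.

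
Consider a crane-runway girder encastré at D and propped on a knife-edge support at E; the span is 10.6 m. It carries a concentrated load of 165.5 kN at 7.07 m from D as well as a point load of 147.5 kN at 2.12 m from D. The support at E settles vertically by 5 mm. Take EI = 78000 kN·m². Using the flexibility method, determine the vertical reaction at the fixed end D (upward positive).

Choose R_E as the redundant. The primary structure is the cantilever fixed at D.
Primary-structure tip deflection at E by superposition:
  point load 165.5 at a = 7.07: Pa²(3L − a)/(6EI) = 34096/EI
  point load 147.5 at a = 2.12: Pa²(3L − a)/(6EI) = 3279/EI
  δ_0 = 37376/EI
Tip deflection under a unit load at E: L³/(3EI) = 397/EI.
With EI = 78000 kN·m²: δ_0 = 0.47918 m and δ_{EE} = 0.00509 m/kN.
Compatibility — the beam at E must follow the support down by 0.005 m: δ_0 − R_E·δ_{EE} = 0.005, so R_E = (0.47918 − 0.005)/0.00509 = 93.16 kN.
Vertical equilibrium: R_D = ΣP − R_E = 313 − 93.16 = 219.8 kN.

R_D = 219.8 kN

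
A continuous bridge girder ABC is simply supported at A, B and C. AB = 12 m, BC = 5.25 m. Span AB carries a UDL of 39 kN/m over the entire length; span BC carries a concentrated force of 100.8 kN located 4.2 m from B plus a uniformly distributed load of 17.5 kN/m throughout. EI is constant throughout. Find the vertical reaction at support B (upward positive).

R_B = 443.1 kN

Take M_B as the redundant. Released structure: two simple spans AB and BC with a hinge at B.
Discontinuity in slope at B on the released structure — sum the simple-span end rotations:
  span AB: UDL 39: wL³/(24EI) = 2808/EI
  span BC: point load 100.8 at a = 4.2: Pab(L + b)/(6LEI) = 88.91/EI
  span BC: UDL 17.5: wL³/(24EI) = 105.5/EI
  relative rotation θ_0 = (2808 + 194.4)/EI = 3002/EI
A unit hogging moment at B produces rotation L₁/(3EI) + L₂/(3EI) = 5.75/EI.
Slope continuity at B: θ_0 = M_B·5.75/EI, so M_B = 3002/5.75 = 522.2 kN·m (hogging).
Span AB, ΣM about A with M_B applied at B: R_B^{AB}·12 = 2808 + 522.2, so R_B^{AB} = 277.5 kN and R_A = 468 − 277.5 = 190.5 kN.
Span BC, ΣM about C: R_B^{BC}·5.25 = 347 + 522.2, so R_B^{BC} = 165.6 kN and R_C = 192.7 − 165.6 = 27.12 kN.
R_B = 277.5 + 165.6 = 443.1 kN.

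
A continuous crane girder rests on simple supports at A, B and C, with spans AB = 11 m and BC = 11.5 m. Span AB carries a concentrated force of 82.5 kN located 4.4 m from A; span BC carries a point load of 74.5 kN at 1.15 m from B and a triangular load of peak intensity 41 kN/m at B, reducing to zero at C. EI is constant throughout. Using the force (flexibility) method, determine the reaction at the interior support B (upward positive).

Release continuity at B by inserting a hinge; the redundant is the internal moment M_B. The primary structure is two simply-supported spans AB and BC.
Rotations at B on the released spans (each span's end-slope, ×1/EI):
  span AB: point load 82.5 at a = 4.4: Pab(L + a)/(6LEI) = 559/EI
  span BC: point load 74.5 at a = 1.15: Pab(L + b)/(6LEI) = 280.8/EI
  span BC: triangular load, peak 41: w₀L³/(45EI) = 1386/EI
  relative rotation θ_0 = (559 + 1666)/EI = 2226/EI
A unit hogging moment at B produces rotation L₁/(3EI) + L₂/(3EI) = 7.5/EI.
Compatibility: M_B·(L₁+L₂)/(3EI) = θ_0, giving M_B = 296.7 kN·m (hogging).
Span AB, ΣM about A with M_B applied at B: R_B^{AB}·11 = 363 + 296.7, so R_B^{AB} = 59.98 kN and R_A = 82.5 − 59.98 = 22.52 kN.
Span BC, ΣM about C: R_B^{BC}·11.5 = 2578 + 296.7, so R_B^{BC} = 250 kN and R_C = 310.2 − 250 = 60.23 kN.
R_B = 59.98 + 250 = 310 kN.

R_B = 310 kN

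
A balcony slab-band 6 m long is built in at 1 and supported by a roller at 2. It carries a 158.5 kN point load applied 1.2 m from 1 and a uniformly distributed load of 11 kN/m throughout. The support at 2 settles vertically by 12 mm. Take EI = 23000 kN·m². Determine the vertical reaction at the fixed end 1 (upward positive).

Remove the prop at 2; the released (primary) structure is a cantilever built in at 1.
Primary-structure tip deflection at 2 by superposition:
  point load 158.5 at a = 1.2: Pa²(3L − a)/(6EI) = 639.1/EI
  UDL 11: wL⁴/(8EI) = 1782/EI
  δ_0 = 2421/EI
Flexibility coefficient — unit upward force at 2: δ_{22} = L³/(3EI) = 72/EI.
With EI = 23000 kN·m²: δ_0 = 0.10526 m and δ_{22} = 0.00313 m/kN.
Compatibility — the beam at 2 must follow the support down by 0.012 m: δ_0 − R_2·δ_{22} = 0.012, so R_2 = (0.10526 − 0.012)/0.00313 = 29.79 kN.
Vertical equilibrium: R_1 = ΣP − R_2 = 224.5 − 29.79 = 194.7 kN.

R_1 = 194.7 kN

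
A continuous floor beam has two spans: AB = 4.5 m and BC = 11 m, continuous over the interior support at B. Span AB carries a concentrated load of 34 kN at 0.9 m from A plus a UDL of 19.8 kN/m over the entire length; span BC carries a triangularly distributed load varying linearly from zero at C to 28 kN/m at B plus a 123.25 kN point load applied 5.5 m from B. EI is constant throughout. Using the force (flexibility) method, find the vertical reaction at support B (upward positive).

Release continuity at B by inserting a hinge; the redundant is the internal moment M_B. The primary structure is two simply-supported spans AB and BC.
Discontinuity in slope at B on the released structure — sum the simple-span end rotations:
  span AB: point load 34 at a = 0.9: Pab(L + a)/(6LEI) = 22.03/EI
  span AB: UDL 19.8: wL³/(24EI) = 75.18/EI
  span BC: triangular load, peak 28: w₀L³/(45EI) = 828.2/EI
  span BC: point load 123.25 at a = 5.5: Pab(L + b)/(6LEI) = 932.1/EI
  relative rotation θ_0 = (97.21 + 1760)/EI = 1857/EI
A unit hogging moment at B produces rotation L₁/(3EI) + L₂/(3EI) = 5.167/EI.
Compatibility: M_B·(L₁+L₂)/(3EI) = θ_0, giving M_B = 359.5 kN·m (hogging).
Span AB, ΣM about A with M_B applied at B: R_B^{AB}·4.5 = 231.1 + 359.5, so R_B^{AB} = 131.2 kN and R_A = 123.1 − 131.2 = -8.141 kN.
Span BC, ΣM about C: R_B^{BC}·11 = 1807 + 359.5, so R_B^{BC} = 197 kN and R_C = 277.2 − 197 = 80.28 kN.
R_B = 131.2 + 197 = 328.2 kN.

R_B = 328.2 kN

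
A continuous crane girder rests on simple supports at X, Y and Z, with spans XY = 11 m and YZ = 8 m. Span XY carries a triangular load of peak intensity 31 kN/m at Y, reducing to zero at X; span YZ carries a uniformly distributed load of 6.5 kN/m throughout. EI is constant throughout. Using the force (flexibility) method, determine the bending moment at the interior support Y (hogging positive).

Take M_Y as the redundant. Released structure: two simple spans XY and YZ with a hinge at Y.
Rotations at Y on the released spans (each span's end-slope, ×1/EI):
  span XY: triangular load, peak 31: w₀L³/(45EI) = 916.9/EI
  span YZ: UDL 6.5: wL³/(24EI) = 138.7/EI
  relative rotation θ_0 = (916.9 + 138.7)/EI = 1056/EI
A unit hogging moment at Y produces rotation L₁/(3EI) + L₂/(3EI) = 6.333/EI.
Compatibility: M_Y·(L₁+L₂)/(3EI) = θ_0, giving M_Y = 166.7 kN·m (hogging).

M_Y = 166.7 kN·m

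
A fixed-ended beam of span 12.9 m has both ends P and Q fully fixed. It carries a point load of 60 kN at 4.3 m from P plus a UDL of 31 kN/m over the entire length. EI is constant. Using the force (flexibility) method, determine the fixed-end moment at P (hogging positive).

Release both end moments; the primary structure is a simply-supported span PQ with redundants M_P and M_Q.
On the primary (simply-supported) span, the end slopes from the loading are:
  at P: point load 60 at a = 4.3: Pab(L + b)/(6LEI) = 616.3/EI
  at Q: point load 60 at a = 4.3: Pab(L + a)/(6LEI) = 493.1/EI
  at P: UDL 31: wL³/(24EI) = 2773/EI
  at Q: UDL 31: wL³/(24EI) = 2773/EI
  θ_P0 = 3389/EI,  θ_Q0 = 3266/EI
Flexibility coefficients: a unit moment at one end gives L/(3EI) there and L/(6EI) at the far end, so f₁₁ = f₂₂ = 4.3/EI and f₁₂ = f₂₁ = 2.15/EI.
Compatibility — zero rotation at each built-in end:
  4.3 M_P + 2.15 M_Q = 3389
  2.15 M_P + 4.3 M_Q = 3266
Solving the pair gives M_P = 544.6 kN·m and M_Q = 487.2 kN·m (hogging).

M_P = 544.6 kN·m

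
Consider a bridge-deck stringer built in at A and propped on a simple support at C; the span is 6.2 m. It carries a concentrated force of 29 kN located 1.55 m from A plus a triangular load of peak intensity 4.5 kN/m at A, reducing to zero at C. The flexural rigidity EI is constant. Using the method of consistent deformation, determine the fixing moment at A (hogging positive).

Choose R_C as the redundant. The primary structure is the cantilever fixed at A.
Deflection at C on the released cantilever, summing each load's contribution:
  point load 29 at a = 1.55: Pa²(3L − a)/(6EI) = 198/EI
  triangular load, peak 4.5 at the fixed end: w₀L⁴/(30EI) = 221.6/EI
  δ_0 = 419.6/EI
Flexibility coefficient — unit upward force at C: δ_{CC} = L³/(3EI) = 79.44/EI.
The prop prevents deflection at C: R_C = δ_0/δ_{CC} = 419.6/79.44 = 5.282 kN.
Moment equilibrium about A: M_A = Σ(load moments about A) − R_C·L = 73.78 − 5.282×6.2 = 41.03 kN·m.

M_A = 41.03 kN·m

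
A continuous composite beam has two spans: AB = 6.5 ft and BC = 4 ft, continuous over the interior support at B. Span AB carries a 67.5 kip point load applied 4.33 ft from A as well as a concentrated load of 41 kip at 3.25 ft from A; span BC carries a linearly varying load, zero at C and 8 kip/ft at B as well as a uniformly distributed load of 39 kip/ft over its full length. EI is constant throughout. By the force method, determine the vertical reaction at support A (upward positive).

R_A = 25.46 kip

Insert a hinge at B; M_B is the redundant, and each span becomes simply supported.
Discontinuity in slope at B on the released structure — sum the simple-span end rotations:
  span AB: point load 67.5 at a = 4.33: Pab(L + a)/(6LEI) = 176.1/EI
  span AB: point load 41 at a = 3.25: Pab(L + a)/(6LEI) = 108.3/EI
  span BC: triangular load, peak 8: w₀L³/(45EI) = 11.38/EI
  span BC: UDL 39: wL³/(24EI) = 104/EI
  relative rotation θ_0 = (284.4 + 115.4)/EI = 399.8/EI
A unit hogging moment at B produces rotation L₁/(3EI) + L₂/(3EI) = 3.5/EI.
Compatibility: M_B·(L₁+L₂)/(3EI) = θ_0, giving M_B = 114.2 kip·ft (hogging).
Span AB, ΣM about A with M_B applied at B: R_B^{AB}·6.5 = 425.5 + 114.2, so R_B^{AB} = 83.04 kip and R_A = 108.5 − 83.04 = 25.46 kip.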